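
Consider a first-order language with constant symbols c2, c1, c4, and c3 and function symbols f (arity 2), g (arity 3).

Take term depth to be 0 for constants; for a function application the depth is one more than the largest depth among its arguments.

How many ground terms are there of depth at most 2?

Write N_k for the number of ground terms of depth ≤ k. A term of depth ≤ k is either a constant or a function symbol applied to arguments of depth ≤ k−1, so N_k = 4 + N_{k-1}^2 + N_{k-1}^3.
N_0 = 4
N_1 = 4 + 4^2 + 4^3 = 84
N_2 = 4 + 84^2 + 84^3 = 599764

599764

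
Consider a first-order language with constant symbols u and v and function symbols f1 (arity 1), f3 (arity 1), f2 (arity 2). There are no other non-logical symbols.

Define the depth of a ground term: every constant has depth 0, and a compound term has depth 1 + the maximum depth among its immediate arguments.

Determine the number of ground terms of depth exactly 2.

Write N_k for the number of ground terms of depth ≤ k. A term of depth ≤ k is either a constant or a function symbol applied to arguments of depth ≤ k−1, so N_k = 2 + N_{k-1} + N_{k-1} + N_{k-1}^2.
N_0 = 2
N_1 = 2 + 2 + 2 + 2^2 = 10
N_2 = 2 + 10 + 10 + 10^2 = 122
Terms of depth exactly 2: N_2 − N_1 = 122 − 10 = 112.

112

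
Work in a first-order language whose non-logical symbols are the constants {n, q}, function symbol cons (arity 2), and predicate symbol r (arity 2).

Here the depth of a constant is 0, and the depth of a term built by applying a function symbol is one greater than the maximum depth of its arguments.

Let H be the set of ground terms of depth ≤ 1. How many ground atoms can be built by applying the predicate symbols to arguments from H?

First count ground terms of depth ≤ 1.
Count level by level. With function symbols cons/2, the terms of depth ≤ k are the 2 constants together with each function applied to depth-≤(k−1) tuples, so N_k = 2 + N_{k-1}^2.
N_0 = 2
N_1 = 2 + 2^2 = 6
So |H| = 6.
For each predicate symbol, the number of ground atoms is |H| raised to its arity; summing:
  r: 6^2 = 36
Total ground atoms: 36.

36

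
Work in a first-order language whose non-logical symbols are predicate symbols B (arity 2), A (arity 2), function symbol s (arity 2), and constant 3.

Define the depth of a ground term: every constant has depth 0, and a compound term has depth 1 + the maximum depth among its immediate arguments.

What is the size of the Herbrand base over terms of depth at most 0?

First count ground terms of depth ≤ 0.
Count level by level. With function symbols s/2, the terms of depth ≤ k are the 1 constant together with each function applied to depth-≤(k−1) tuples, so N_k = 1 + N_{k-1}^2.
N_0 = 1
Explicitly: 3.
So |H| = 1.
Each predicate of arity r yields |H|^r ground atoms (one per choice of an r-tuple from H):
  B: 1^2 = 1;  A: 1^2 = 1
Total ground atoms: 1 + 1 = 2.

2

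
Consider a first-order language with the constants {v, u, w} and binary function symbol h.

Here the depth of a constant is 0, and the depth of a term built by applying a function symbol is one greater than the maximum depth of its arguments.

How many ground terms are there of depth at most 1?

12

Let N_k = |{terms of depth ≤ k}|. Then N_0 = 3 and N_k = 3 + N_{k-1}^2 for k ≥ 1 (one summand per function symbol, arity giving the exponent).
N_0 = 3
N_1 = 3 + 3^2 = 12
Explicitly: v, u, w, h(v, v), h(v, u), h(v, w), h(u, v), h(u, u), h(u, w), h(w, v), h(w, u), h(w, w).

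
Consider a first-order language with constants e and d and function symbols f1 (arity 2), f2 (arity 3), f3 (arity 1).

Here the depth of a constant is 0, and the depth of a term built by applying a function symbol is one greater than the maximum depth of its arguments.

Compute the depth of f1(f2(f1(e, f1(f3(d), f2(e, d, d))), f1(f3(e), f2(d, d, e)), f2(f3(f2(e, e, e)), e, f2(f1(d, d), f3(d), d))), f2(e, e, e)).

5

depth(f3(d)) = 1 + depth(d) = 1 + 0 = 1
depth(f2(e, d, d)) = 1 + max(0, 0, 0) = 1
depth(f1(f3(d), f2(e, d, d))) = 1 + max(1, 1) = 2
depth(f1(e, f1(f3(d), f2(e, d, d)))) = 1 + max(0, 2) = 3
depth(f3(e)) = 1 + depth(e) = 1 + 0 = 1
depth(f2(d, d, e)) = 1 + max(0, 0, 0) = 1
depth(f1(f3(e), f2(d, d, e))) = 1 + max(1, 1) = 2
depth(f2(e, e, e)) = 1 + max(0, 0, 0) = 1
depth(f3(f2(e, e, e))) = 1 + depth(f2(e, e, e)) = 1 + 1 = 2
depth(f1(d, d)) = 1 + max(0, 0) = 1
depth(f2(f1(d, d), f3(d), d)) = 1 + max(1, 1, 0) = 2
depth(f2(f3(f2(e, e, e)), e, f2(f1(d, d), f3(d), d))) = 1 + max(2, 0, 2) = 3
depth(f2(f1(e, f1(f3(d), f2(e, d, d))), f1(f3(e), f2(d, d, e)), f2(f3(f2(e, e, e)), e, f2(f1(d, d), f3(d), d)))) = 1 + max(3, 2, 3) = 4
depth(f1(f2(f1(e, f1(f3(d), f2(e, d, d))), f1(f3(e), f2(d, d, e)), f2(f3(f2(e, e, e)), e, f2(f1(d, d), f3(d), d))), f2(e, e, e))) = 1 + max(4, 1) = 5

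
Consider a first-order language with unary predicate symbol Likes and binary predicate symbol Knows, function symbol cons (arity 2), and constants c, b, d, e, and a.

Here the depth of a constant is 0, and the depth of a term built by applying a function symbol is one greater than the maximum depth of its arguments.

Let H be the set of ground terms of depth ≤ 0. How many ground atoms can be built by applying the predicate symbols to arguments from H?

30

First count ground terms of depth ≤ 0.
Let N_k count ground terms of depth at most k. Each non-constant term of depth ≤ k is some function symbol applied to depth-≤(k−1) arguments, giving N_k = 5 + N_{k-1}^2.
N_0 = 5
Explicitly: c, b, d, e, a.
So |H| = 5.
For each predicate symbol, the number of ground atoms is |H| raised to its arity; summing:
  Likes: 5;  Knows: 5^2 = 25
Total ground atoms: 5 + 25 = 30.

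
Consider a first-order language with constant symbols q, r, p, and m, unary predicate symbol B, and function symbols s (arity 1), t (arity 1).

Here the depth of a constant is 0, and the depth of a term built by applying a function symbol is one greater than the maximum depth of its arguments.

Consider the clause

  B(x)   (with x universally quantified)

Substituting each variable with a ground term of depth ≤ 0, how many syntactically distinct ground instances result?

4

Ground terms of depth ≤ 0:
  If N_k denotes the number of depth-≤k ground terms, the 4 constants give N_0 = 4, and each function symbol of arity r contributes N_{k-1}^r new terms at level k: N_k = 4 + N_{k-1} + N_{k-1}.
  N_0 = 4
So there are 4 ground terms available for substitution.
The body mentions the single quantified variable x; since ground terms form a free algebra, no two substitutions collapse to the same formula.
Number of ground instances = 4.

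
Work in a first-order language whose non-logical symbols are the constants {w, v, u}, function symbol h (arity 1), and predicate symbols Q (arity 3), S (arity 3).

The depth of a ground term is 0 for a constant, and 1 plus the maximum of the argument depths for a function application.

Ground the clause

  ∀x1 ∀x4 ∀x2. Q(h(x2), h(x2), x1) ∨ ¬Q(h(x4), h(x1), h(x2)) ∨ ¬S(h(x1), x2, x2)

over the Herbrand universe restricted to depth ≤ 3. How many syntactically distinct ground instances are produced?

Ground terms of depth ≤ 3:
  Let N_k count ground terms of depth at most k. Each non-constant term of depth ≤ k is some function symbol applied to depth-≤(k−1) arguments, giving N_k = 3 + N_{k-1}.
  N_0 = 3
  N_1 = 3 + 3 = 6
  N_2 = 3 + 6 = 9
  N_3 = 3 + 9 = 12
  Explicitly: w, v, u, h(w), h(v), h(u), h(h(w)), h(h(v)), h(h(u)), h(h(h(w))), h(h(h(v))), h(h(h(u))).
So there are 12 ground terms available for substitution.
There are 3 variables to instantiate (x1, x4, x2), each occurring in at least one literal, so different choices give different ground instances.
Number of ground instances = 12^3 = 1728.

1728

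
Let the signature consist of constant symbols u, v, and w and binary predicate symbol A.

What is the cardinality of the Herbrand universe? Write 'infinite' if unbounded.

3

There are no function symbols, so every ground term is one of the 3 constants.
The Herbrand universe is {u, v, w}, which is finite with 3 elements.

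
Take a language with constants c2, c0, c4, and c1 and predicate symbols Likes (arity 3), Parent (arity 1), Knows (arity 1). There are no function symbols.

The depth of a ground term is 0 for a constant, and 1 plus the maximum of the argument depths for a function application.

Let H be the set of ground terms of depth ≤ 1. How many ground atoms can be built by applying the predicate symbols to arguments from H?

First count ground terms of depth ≤ 1.
With no function symbols every ground term is a constant, so there are exactly 4 ground terms at every depth bound.
N_0 = 4
N_1 = 4
So |H| = 4.
Ground atoms are formed by filling each argument slot of a predicate with a term from H, so an r-ary predicate gives |H|^r atoms:
  Likes: 4^3 = 64;  Parent: 4;  Knows: 4
Total ground atoms: 64 + 4 + 4 = 72.

72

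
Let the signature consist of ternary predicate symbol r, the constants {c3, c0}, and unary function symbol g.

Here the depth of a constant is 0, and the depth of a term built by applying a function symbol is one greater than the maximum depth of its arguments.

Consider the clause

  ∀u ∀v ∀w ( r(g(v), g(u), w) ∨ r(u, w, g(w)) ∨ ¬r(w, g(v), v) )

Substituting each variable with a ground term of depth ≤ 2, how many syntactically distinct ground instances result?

216

Ground terms of depth ≤ 2:
  Let N_k count ground terms of depth at most k. Each non-constant term of depth ≤ k is some function symbol applied to depth-≤(k−1) arguments, giving N_k = 2 + N_{k-1}.
  N_0 = 2
  N_1 = 2 + 2 = 4
  N_2 = 2 + 4 = 6
  Explicitly: c3, c0, g(c3), g(c0), g(g(c3)), g(g(c0)).
So there are 6 ground terms available for substitution.
Each of u, v, w ranges independently over the available ground terms, and distinct assignments produce distinct instances.
Number of ground instances = 6^3 = 216.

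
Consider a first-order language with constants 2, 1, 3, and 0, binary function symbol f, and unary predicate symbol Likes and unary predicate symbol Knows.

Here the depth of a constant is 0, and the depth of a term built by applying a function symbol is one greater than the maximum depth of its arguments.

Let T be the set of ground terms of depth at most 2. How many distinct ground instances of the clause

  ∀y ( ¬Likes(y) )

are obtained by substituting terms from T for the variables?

404

Ground terms of depth ≤ 2:
  If N_k denotes the number of depth-≤k ground terms, the 4 constants give N_0 = 4, and each function symbol of arity r contributes N_{k-1}^r new terms at level k: N_k = 4 + N_{k-1}^2.
  N_0 = 4
  N_1 = 4 + 4^2 = 20
  N_2 = 4 + 20^2 = 404
So there are 404 ground terms available for substitution.
The body mentions the single quantified variable y; since ground terms form a free algebra, no two substitutions collapse to the same formula.
Number of ground instances = 404.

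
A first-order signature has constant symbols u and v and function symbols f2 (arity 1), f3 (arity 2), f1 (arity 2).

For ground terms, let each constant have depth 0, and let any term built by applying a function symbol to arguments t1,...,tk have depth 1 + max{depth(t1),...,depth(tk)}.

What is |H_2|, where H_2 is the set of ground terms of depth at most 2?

302

Count level by level. With function symbols f2/1, f3/2, f1/2, the terms of depth ≤ k are the 2 constants together with each function applied to depth-≤(k−1) tuples, so N_k = 2 + N_{k-1} + N_{k-1}^2 + N_{k-1}^2.
N_0 = 2
N_1 = 2 + 2 + 2^2 + 2^2 = 12
N_2 = 2 + 12 + 12^2 + 12^2 = 302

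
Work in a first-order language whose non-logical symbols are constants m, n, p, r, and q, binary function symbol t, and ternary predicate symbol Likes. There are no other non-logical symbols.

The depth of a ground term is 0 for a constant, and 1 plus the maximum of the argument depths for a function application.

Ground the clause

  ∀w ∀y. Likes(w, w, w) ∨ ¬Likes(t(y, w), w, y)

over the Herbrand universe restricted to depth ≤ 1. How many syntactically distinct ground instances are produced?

900

Ground terms of depth ≤ 1:
  Let N_k count ground terms of depth at most k. Each non-constant term of depth ≤ k is some function symbol applied to depth-≤(k−1) arguments, giving N_k = 5 + N_{k-1}^2.
  N_0 = 5
  N_1 = 5 + 5^2 = 30
So there are 30 ground terms available for substitution.
The clause has 2 distinct variables (w, y), each appearing in the body. In the free term algebra distinct substitutions yield syntactically distinct ground instances.
Number of ground instances = 30^2 = 900.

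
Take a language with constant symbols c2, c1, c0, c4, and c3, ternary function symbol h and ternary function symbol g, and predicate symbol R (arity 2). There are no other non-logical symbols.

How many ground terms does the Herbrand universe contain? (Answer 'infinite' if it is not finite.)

The signature has at least one function symbol (h, arity 3) and at least one constant (c2).
Iterating h gives infinitely many distinct ground terms: c2, h(c2, c2, c2), h(h(c2, c2, c2), h(c2, c2, c2), h(c2, c2, c2)), ...
So the Herbrand universe is infinite.

infinite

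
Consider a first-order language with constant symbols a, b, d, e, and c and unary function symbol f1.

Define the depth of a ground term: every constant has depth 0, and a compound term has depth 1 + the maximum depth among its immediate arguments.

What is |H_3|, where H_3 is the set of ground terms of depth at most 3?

20

If N_k denotes the number of depth-≤k ground terms, the 5 constants give N_0 = 5, and each function symbol of arity r contributes N_{k-1}^r new terms at level k: N_k = 5 + N_{k-1}.
N_0 = 5
N_1 = 5 + 5 = 10
N_2 = 5 + 10 = 15
N_3 = 5 + 15 = 20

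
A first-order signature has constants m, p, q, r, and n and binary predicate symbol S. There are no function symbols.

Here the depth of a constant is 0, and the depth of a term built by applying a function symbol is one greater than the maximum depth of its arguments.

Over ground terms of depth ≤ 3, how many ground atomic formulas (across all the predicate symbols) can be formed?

25

First count ground terms of depth ≤ 3.
With no function symbols every ground term is a constant, so there are exactly 5 ground terms at every depth bound.
N_0 = 5
N_1 = 5
N_2 = 5
N_3 = 5
Explicitly: m, p, q, r, n.
So |H| = 5.
Ground atoms are formed by filling each argument slot of a predicate with a term from H, so an r-ary predicate gives |H|^r atoms:
  S: 5^2 = 25
Total ground atoms: 25.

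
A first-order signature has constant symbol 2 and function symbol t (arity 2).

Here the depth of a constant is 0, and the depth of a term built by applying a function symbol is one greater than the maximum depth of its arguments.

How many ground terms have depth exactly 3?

Let N_k = |{terms of depth ≤ k}|. Then N_0 = 1 and N_k = 1 + N_{k-1}^2 for k ≥ 1 (one summand per function symbol, arity giving the exponent).
N_0 = 1
N_1 = 1 + 1^2 = 2
N_2 = 1 + 2^2 = 5
N_3 = 1 + 5^2 = 26
Terms of depth exactly 3: N_3 − N_2 = 26 − 5 = 21.

21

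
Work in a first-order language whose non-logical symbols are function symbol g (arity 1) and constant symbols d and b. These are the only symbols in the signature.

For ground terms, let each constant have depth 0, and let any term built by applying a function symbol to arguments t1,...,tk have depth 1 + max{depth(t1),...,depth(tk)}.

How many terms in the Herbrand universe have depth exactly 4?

2

If N_k denotes the number of depth-≤k ground terms, the 2 constants give N_0 = 2, and each function symbol of arity r contributes N_{k-1}^r new terms at level k: N_k = 2 + N_{k-1}.
N_0 = 2
N_1 = 2 + 2 = 4
N_2 = 2 + 4 = 6
N_3 = 2 + 6 = 8
N_4 = 2 + 8 = 10
Terms of depth exactly 4: N_4 − N_3 = 10 − 8 = 2.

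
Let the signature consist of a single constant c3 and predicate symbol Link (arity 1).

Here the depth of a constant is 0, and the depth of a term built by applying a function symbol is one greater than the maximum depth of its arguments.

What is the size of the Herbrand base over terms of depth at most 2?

First count ground terms of depth ≤ 2.
With no function symbols every ground term is a constant, so there is exactly 1 ground term at every depth bound.
N_0 = 1
N_1 = 1
N_2 = 1
Explicitly: c3.
So |H| = 1.
A ground atom is a predicate applied to a tuple of terms from H, so the count is the sum over predicates of |H|^arity:
  Link: 1
Total ground atoms: 1.

1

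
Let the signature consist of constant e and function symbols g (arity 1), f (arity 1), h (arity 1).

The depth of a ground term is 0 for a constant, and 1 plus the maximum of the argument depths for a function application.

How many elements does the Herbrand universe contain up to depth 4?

121

Let N_k = |{terms of depth ≤ k}|. Then N_0 = 1 and N_k = 1 + N_{k-1} + N_{k-1} + N_{k-1} for k ≥ 1 (one summand per function symbol, arity giving the exponent).
N_0 = 1
N_1 = 1 + 1 + 1 + 1 = 4
N_2 = 1 + 4 + 4 + 4 = 13
N_3 = 1 + 13 + 13 + 13 = 40
N_4 = 1 + 40 + 40 + 40 = 121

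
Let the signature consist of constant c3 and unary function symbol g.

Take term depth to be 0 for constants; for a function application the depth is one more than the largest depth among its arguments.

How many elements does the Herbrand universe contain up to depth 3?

Let N_k count ground terms of depth at most k. Each non-constant term of depth ≤ k is some function symbol applied to depth-≤(k−1) arguments, giving N_k = 1 + N_{k-1}.
N_0 = 1
N_1 = 1 + 1 = 2
N_2 = 1 + 2 = 3
N_3 = 1 + 3 = 4
Explicitly: c3, g(c3), g(g(c3)), g(g(g(c3))).

4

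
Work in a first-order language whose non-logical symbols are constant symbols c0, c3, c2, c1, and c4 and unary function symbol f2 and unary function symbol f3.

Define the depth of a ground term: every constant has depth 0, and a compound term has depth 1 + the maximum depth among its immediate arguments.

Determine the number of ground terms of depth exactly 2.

Write N_k for the number of ground terms of depth ≤ k. A term of depth ≤ k is either a constant or a function symbol applied to arguments of depth ≤ k−1, so N_k = 5 + N_{k-1} + N_{k-1}.
N_0 = 5
N_1 = 5 + 5 + 5 = 15
N_2 = 5 + 15 + 15 = 35
Terms of depth exactly 2: N_2 − N_1 = 35 − 15 = 20.

20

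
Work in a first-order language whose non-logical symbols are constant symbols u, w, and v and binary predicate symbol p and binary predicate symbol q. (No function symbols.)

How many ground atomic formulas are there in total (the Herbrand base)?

With no function symbols, the Herbrand universe is just the 3 constants.
Ground atoms per predicate: p: 3^2 = 9, q: 3^2 = 9.
Herbrand base size = 9 + 9 = 18.

18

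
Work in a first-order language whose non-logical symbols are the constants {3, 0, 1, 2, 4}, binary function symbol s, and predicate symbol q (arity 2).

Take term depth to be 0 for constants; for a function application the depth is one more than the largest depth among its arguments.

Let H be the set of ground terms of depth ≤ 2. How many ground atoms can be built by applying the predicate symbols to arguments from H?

First count ground terms of depth ≤ 2.
Write N_k for the number of ground terms of depth ≤ k. A term of depth ≤ k is either a constant or a function symbol applied to arguments of depth ≤ k−1, so N_k = 5 + N_{k-1}^2.
N_0 = 5
N_1 = 5 + 5^2 = 30
N_2 = 5 + 30^2 = 905
So |H| = 905.
Ground atoms are formed by filling each argument slot of a predicate with a term from H, so an r-ary predicate gives |H|^r atoms:
  q: 905^2 = 819025
Total ground atoms: 819025.

819025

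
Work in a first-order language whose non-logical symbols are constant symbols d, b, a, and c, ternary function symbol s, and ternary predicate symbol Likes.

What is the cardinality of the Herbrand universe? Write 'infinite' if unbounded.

The signature has at least one function symbol (s, arity 3) and at least one constant (d).
Iterating s gives infinitely many distinct ground terms: d, s(d, d, d), s(s(d, d, d), s(d, d, d), s(d, d, d)), ...
So the Herbrand universe is infinite.

infinite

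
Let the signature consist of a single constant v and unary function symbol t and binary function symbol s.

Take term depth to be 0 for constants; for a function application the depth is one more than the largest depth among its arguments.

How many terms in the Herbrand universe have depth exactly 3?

Write N_k for the number of ground terms of depth ≤ k. A term of depth ≤ k is either a constant or a function symbol applied to arguments of depth ≤ k−1, so N_k = 1 + N_{k-1} + N_{k-1}^2.
N_0 = 1
N_1 = 1 + 1 + 1^2 = 3
N_2 = 1 + 3 + 3^2 = 13
N_3 = 1 + 13 + 13^2 = 183
Terms of depth exactly 3: N_3 − N_2 = 183 − 13 = 170.

170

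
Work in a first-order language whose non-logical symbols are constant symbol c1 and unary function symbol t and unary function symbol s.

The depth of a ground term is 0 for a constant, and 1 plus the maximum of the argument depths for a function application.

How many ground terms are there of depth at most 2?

7

Write N_k for the number of ground terms of depth ≤ k. A term of depth ≤ k is either a constant or a function symbol applied to arguments of depth ≤ k−1, so N_k = 1 + N_{k-1} + N_{k-1}.
N_0 = 1
N_1 = 1 + 1 + 1 = 3
N_2 = 1 + 3 + 3 = 7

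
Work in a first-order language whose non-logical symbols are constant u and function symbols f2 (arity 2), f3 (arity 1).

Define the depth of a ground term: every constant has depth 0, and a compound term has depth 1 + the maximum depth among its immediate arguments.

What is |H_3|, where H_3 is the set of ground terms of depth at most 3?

183

Let N_k = |{terms of depth ≤ k}|. Then N_0 = 1 and N_k = 1 + N_{k-1}^2 + N_{k-1} for k ≥ 1 (one summand per function symbol, arity giving the exponent).
N_0 = 1
N_1 = 1 + 1^2 + 1 = 3
N_2 = 1 + 3^2 + 3 = 13
N_3 = 1 + 13^2 + 13 = 183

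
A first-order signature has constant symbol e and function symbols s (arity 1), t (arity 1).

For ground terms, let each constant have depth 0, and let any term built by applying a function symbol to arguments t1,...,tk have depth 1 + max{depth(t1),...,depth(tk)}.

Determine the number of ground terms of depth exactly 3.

Count level by level. With function symbols s/1, t/1, the terms of depth ≤ k are the 1 constant together with each function applied to depth-≤(k−1) tuples, so N_k = 1 + N_{k-1} + N_{k-1}.
N_0 = 1
N_1 = 1 + 1 + 1 = 3
N_2 = 1 + 3 + 3 = 7
N_3 = 1 + 7 + 7 = 15
Terms of depth exactly 3: N_3 − N_2 = 15 − 7 = 8.

8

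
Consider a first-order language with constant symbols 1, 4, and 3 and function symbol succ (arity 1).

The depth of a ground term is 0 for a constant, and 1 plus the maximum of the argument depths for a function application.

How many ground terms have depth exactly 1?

3

If N_k denotes the number of depth-≤k ground terms, the 3 constants give N_0 = 3, and each function symbol of arity r contributes N_{k-1}^r new terms at level k: N_k = 3 + N_{k-1}.
N_0 = 3
N_1 = 3 + 3 = 6
Terms of depth exactly 1: N_1 − N_0 = 6 − 3 = 3.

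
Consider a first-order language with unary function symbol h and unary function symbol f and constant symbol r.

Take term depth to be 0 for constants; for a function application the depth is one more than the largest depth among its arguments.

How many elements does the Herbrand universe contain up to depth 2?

7

Count level by level. With function symbols h/1, f/1, the terms of depth ≤ k are the 1 constant together with each function applied to depth-≤(k−1) tuples, so N_k = 1 + N_{k-1} + N_{k-1}.
N_0 = 1
N_1 = 1 + 1 + 1 = 3
N_2 = 1 + 3 + 3 = 7
Explicitly: r, h(r), h(h(r)), h(f(r)), f(r), f(h(r)), f(f(r)).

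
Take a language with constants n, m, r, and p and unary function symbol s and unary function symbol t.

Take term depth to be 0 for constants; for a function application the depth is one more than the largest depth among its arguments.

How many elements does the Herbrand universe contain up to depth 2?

Let N_k = |{terms of depth ≤ k}|. Then N_0 = 4 and N_k = 4 + N_{k-1} + N_{k-1} for k ≥ 1 (one summand per function symbol, arity giving the exponent).
N_0 = 4
N_1 = 4 + 4 + 4 = 12
N_2 = 4 + 12 + 12 = 28

28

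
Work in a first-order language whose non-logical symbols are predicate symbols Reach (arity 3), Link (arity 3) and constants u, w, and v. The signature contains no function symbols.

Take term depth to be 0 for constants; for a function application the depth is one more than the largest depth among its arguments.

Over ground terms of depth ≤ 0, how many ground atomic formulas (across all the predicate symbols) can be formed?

First count ground terms of depth ≤ 0.
With no function symbols every ground term is a constant, so there are exactly 3 ground terms at every depth bound.
N_0 = 3
Explicitly: u, w, v.
So |H| = 3.
A ground atom is a predicate applied to a tuple of terms from H, so the count is the sum over predicates of |H|^arity:
  Reach: 3^3 = 27;  Link: 3^3 = 27
Total ground atoms: 27 + 27 = 54.

54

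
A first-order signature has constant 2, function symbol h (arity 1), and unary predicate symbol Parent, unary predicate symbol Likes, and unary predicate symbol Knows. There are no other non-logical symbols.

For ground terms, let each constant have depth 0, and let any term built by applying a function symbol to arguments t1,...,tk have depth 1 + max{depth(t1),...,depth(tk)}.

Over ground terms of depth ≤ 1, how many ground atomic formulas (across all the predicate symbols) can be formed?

6

First count ground terms of depth ≤ 1.
If N_k denotes the number of depth-≤k ground terms, the 1 constant gives N_0 = 1, and each function symbol of arity r contributes N_{k-1}^r new terms at level k: N_k = 1 + N_{k-1}.
N_0 = 1
N_1 = 1 + 1 = 2
Explicitly: 2, h(2).
So |H| = 2.
A ground atom is a predicate applied to a tuple of terms from H, so the count is the sum over predicates of |H|^arity:
  Parent: 2;  Likes: 2;  Knows: 2
Total ground atoms: 2 + 2 + 2 = 6.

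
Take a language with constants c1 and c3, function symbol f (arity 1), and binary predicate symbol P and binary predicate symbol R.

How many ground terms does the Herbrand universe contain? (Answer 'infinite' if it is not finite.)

The signature has at least one function symbol (f, arity 1) and at least one constant (c1).
Iterating f gives infinitely many distinct ground terms: c1, f(c1), f(f(c1)), ...
So the Herbrand universe is infinite.

infinite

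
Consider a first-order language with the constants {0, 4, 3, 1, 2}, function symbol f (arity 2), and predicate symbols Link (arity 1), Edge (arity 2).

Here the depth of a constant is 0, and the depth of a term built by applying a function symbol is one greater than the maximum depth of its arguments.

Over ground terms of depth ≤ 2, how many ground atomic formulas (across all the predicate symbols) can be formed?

First count ground terms of depth ≤ 2.
Count level by level. With function symbols f/2, the terms of depth ≤ k are the 5 constants together with each function applied to depth-≤(k−1) tuples, so N_k = 5 + N_{k-1}^2.
N_0 = 5
N_1 = 5 + 5^2 = 30
N_2 = 5 + 30^2 = 905
So |H| = 905.
Ground atoms are formed by filling each argument slot of a predicate with a term from H, so an r-ary predicate gives |H|^r atoms:
  Link: 905;  Edge: 905^2 = 819025
Total ground atoms: 905 + 819025 = 819930.

819930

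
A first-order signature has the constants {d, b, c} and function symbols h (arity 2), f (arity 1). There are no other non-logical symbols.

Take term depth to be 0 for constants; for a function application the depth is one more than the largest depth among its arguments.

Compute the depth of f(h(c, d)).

2

depth(h(c, d)) = 1 + max(0, 0) = 1
depth(f(h(c, d))) = 1 + depth(h(c, d)) = 1 + 1 = 2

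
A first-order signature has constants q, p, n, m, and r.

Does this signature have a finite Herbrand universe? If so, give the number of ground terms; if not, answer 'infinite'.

5

There are no function symbols, so every ground term is one of the 5 constants.
The Herbrand universe is {q, p, n, m, r}, which is finite with 5 elements.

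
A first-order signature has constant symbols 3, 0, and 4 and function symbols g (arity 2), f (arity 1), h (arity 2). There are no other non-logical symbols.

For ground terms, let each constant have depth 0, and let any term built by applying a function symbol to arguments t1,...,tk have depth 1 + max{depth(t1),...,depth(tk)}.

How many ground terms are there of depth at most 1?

Let N_k count ground terms of depth at most k. Each non-constant term of depth ≤ k is some function symbol applied to depth-≤(k−1) arguments, giving N_k = 3 + N_{k-1}^2 + N_{k-1} + N_{k-1}^2.
N_0 = 3
N_1 = 3 + 3^2 + 3 + 3^2 = 24

24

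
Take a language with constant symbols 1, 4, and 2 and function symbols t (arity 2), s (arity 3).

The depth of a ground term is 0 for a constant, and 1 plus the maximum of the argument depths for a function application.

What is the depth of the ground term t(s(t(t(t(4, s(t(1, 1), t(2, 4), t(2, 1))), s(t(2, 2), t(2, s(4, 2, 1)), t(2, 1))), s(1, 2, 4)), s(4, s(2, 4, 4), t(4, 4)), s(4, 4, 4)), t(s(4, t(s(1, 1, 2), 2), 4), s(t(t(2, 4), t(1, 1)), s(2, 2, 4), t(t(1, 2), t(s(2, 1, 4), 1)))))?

depth(t(1, 1)) = 1 + max(0, 0) = 1
depth(t(2, 4)) = 1 + max(0, 0) = 1
depth(t(2, 1)) = 1 + max(0, 0) = 1
depth(s(t(1, 1), t(2, 4), t(2, 1))) = 1 + max(1, 1, 1) = 2
depth(t(4, s(t(1, 1), t(2, 4), t(2, 1)))) = 1 + max(0, 2) = 3
depth(t(2, 2)) = 1 + max(0, 0) = 1
depth(s(4, 2, 1)) = 1 + max(0, 0, 0) = 1
depth(t(2, s(4, 2, 1))) = 1 + max(0, 1) = 2
depth(s(t(2, 2), t(2, s(4, 2, 1)), t(2, 1))) = 1 + max(1, 2, 1) = 3
depth(t(t(4, s(t(1, 1), t(2, 4), t(2, 1))), s(t(2, 2), t(2, s(4, 2, 1)), t(2, 1)))) = 1 + max(3, 3) = 4
depth(s(1, 2, 4)) = 1 + max(0, 0, 0) = 1
depth(t(t(t(4, s(t(1, 1), t(2, 4), t(2, 1))), s(t(2, 2), t(2, s(4, 2, 1)), t(2, 1))), s(1, 2, 4))) = 1 + max(4, 1) = 5
depth(s(2, 4, 4)) = 1 + max(0, 0, 0) = 1
depth(t(4, 4)) = 1 + max(0, 0) = 1
depth(s(4, s(2, 4, 4), t(4, 4))) = 1 + max(0, 1, 1) = 2
depth(s(4, 4, 4)) = 1 + max(0, 0, 0) = 1
depth(s(t(t(t(4, s(t(1, 1), t(2, 4), t(2, 1))), s(t(2, 2), t(2, s(4, 2, 1)), t(2, 1))), s(1, 2, 4)), s(4, s(2, 4, 4), t(4, 4)), s(4, 4, 4))) = 1 + max(5, 2, 1) = 6
depth(s(1, 1, 2)) = 1 + max(0, 0, 0) = 1
depth(t(s(1, 1, 2), 2)) = 1 + max(1, 0) = 2
depth(s(4, t(s(1, 1, 2), 2), 4)) = 1 + max(0, 2, 0) = 3
depth(t(t(2, 4), t(1, 1))) = 1 + max(1, 1) = 2
depth(s(2, 2, 4)) = 1 + max(0, 0, 0) = 1
depth(t(1, 2)) = 1 + max(0, 0) = 1
depth(s(2, 1, 4)) = 1 + max(0, 0, 0) = 1
depth(t(s(2, 1, 4), 1)) = 1 + max(1, 0) = 2
depth(t(t(1, 2), t(s(2, 1, 4), 1))) = 1 + max(1, 2) = 3
depth(s(t(t(2, 4), t(1, 1)), s(2, 2, 4), t(t(1, 2), t(s(2, 1, 4), 1)))) = 1 + max(2, 1, 3) = 4
depth(t(s(4, t(s(1, 1, 2), 2), 4), s(t(t(2, 4), t(1, 1)), s(2, 2, 4), t(t(1, 2), t(s(2, 1, 4), 1))))) = 1 + max(3, 4) = 5
depth(t(s(t(t(t(4, s(t(1, 1), t(2, 4), t(2, 1))), s(t(2, 2), t(2, s(4, 2, 1)), t(2, 1))), s(1, 2, 4)), s(4, s(2, 4, 4), t(4, 4)), s(4, 4, 4)), t(s(4, t(s(1, 1, 2), 2), 4), s(t(t(2, 4), t(1, 1)), s(2, 2, 4), t(t(1, 2), t(s(2, 1, 4), 1)))))) = 1 + max(6, 5) = 7

7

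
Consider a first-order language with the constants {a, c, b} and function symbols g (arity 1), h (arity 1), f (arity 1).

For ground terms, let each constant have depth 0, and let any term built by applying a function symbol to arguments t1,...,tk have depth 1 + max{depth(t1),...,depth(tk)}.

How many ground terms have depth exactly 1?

Count level by level. With function symbols g/1, h/1, f/1, the terms of depth ≤ k are the 3 constants together with each function applied to depth-≤(k−1) tuples, so N_k = 3 + N_{k-1} + N_{k-1} + N_{k-1}.
N_0 = 3
N_1 = 3 + 3 + 3 + 3 = 12
Terms of depth exactly 1: N_1 − N_0 = 12 − 3 = 9.

9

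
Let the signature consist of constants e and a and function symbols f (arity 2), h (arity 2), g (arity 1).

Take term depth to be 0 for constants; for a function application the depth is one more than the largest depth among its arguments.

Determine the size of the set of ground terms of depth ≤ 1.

Let N_k count ground terms of depth at most k. Each non-constant term of depth ≤ k is some function symbol applied to depth-≤(k−1) arguments, giving N_k = 2 + N_{k-1}^2 + N_{k-1}^2 + N_{k-1}.
N_0 = 2
N_1 = 2 + 2^2 + 2^2 + 2 = 12

12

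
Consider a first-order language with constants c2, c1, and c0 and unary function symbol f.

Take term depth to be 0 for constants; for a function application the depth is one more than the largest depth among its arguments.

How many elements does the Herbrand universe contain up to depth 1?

If N_k denotes the number of depth-≤k ground terms, the 3 constants give N_0 = 3, and each function symbol of arity r contributes N_{k-1}^r new terms at level k: N_k = 3 + N_{k-1}.
N_0 = 3
N_1 = 3 + 3 = 6
Explicitly: c2, c1, c0, f(c2), f(c1), f(c0).

6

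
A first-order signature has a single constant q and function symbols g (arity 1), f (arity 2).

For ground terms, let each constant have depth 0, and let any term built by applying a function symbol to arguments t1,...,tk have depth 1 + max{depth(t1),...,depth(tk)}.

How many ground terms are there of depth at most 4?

33673

If N_k denotes the number of depth-≤k ground terms, the 1 constant gives N_0 = 1, and each function symbol of arity r contributes N_{k-1}^r new terms at level k: N_k = 1 + N_{k-1} + N_{k-1}^2.
N_0 = 1
N_1 = 1 + 1 + 1^2 = 3
N_2 = 1 + 3 + 3^2 = 13
N_3 = 1 + 13 + 13^2 = 183
N_4 = 1 + 183 + 183^2 = 33673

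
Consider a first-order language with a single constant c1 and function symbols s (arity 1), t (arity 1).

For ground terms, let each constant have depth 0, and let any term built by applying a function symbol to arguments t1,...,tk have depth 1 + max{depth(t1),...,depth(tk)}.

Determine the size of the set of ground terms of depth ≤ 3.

15

If N_k denotes the number of depth-≤k ground terms, the 1 constant gives N_0 = 1, and each function symbol of arity r contributes N_{k-1}^r new terms at level k: N_k = 1 + N_{k-1} + N_{k-1}.
N_0 = 1
N_1 = 1 + 1 + 1 = 3
N_2 = 1 + 3 + 3 = 7
N_3 = 1 + 7 + 7 = 15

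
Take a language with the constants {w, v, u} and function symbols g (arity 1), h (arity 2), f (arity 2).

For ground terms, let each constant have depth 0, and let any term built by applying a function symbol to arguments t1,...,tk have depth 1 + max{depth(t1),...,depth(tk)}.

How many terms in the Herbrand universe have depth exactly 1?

Let N_k count ground terms of depth at most k. Each non-constant term of depth ≤ k is some function symbol applied to depth-≤(k−1) arguments, giving N_k = 3 + N_{k-1} + N_{k-1}^2 + N_{k-1}^2.
N_0 = 3
N_1 = 3 + 3 + 3^2 + 3^2 = 24
Terms of depth exactly 1: N_1 − N_0 = 24 − 3 = 21.

21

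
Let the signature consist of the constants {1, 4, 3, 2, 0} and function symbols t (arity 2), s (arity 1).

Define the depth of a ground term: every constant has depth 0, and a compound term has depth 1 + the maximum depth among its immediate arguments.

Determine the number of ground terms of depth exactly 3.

1600230

Let N_k = |{terms of depth ≤ k}|. Then N_0 = 5 and N_k = 5 + N_{k-1}^2 + N_{k-1} for k ≥ 1 (one summand per function symbol, arity giving the exponent).
N_0 = 5
N_1 = 5 + 5^2 + 5 = 35
N_2 = 5 + 35^2 + 35 = 1265
N_3 = 5 + 1265^2 + 1265 = 1601495
Terms of depth exactly 3: N_3 − N_2 = 1601495 − 1265 = 1600230.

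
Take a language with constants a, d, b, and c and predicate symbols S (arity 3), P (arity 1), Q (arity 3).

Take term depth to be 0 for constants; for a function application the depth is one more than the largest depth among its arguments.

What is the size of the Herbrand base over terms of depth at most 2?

First count ground terms of depth ≤ 2.
With no function symbols every ground term is a constant, so there are exactly 4 ground terms at every depth bound.
N_0 = 4
N_1 = 4
N_2 = 4
Explicitly: a, d, b, c.
So |H| = 4.
A ground atom is a predicate applied to a tuple of terms from H, so the count is the sum over predicates of |H|^arity:
  S: 4^3 = 64;  P: 4;  Q: 4^3 = 64
Total ground atoms: 64 + 4 + 64 = 132.

132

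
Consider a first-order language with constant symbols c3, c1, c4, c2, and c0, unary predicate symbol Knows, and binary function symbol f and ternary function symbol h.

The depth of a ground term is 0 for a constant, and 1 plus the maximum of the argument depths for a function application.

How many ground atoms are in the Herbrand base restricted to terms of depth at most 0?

5

First count ground terms of depth ≤ 0.
Let N_k = |{terms of depth ≤ k}|. Then N_0 = 5 and N_k = 5 + N_{k-1}^2 + N_{k-1}^3 for k ≥ 1 (one summand per function symbol, arity giving the exponent).
N_0 = 5
So |H| = 5.
For each predicate symbol, the number of ground atoms is |H| raised to its arity; summing:
  Knows: 5
Total ground atoms: 5.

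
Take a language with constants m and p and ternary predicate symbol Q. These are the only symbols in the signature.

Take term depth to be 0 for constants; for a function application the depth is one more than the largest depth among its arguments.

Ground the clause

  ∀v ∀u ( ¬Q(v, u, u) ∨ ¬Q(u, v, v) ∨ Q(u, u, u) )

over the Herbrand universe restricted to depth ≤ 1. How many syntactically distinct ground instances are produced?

Ground terms of depth ≤ 1:
  With no function symbols every ground term is a constant, so there are exactly 2 ground terms at every depth bound.
  N_0 = 2
  N_1 = 2
  Explicitly: m, p.
So there are 2 ground terms available for substitution.
Each of v, u ranges independently over the available ground terms, and distinct assignments produce distinct instances.
Number of ground instances = 2^2 = 4.

4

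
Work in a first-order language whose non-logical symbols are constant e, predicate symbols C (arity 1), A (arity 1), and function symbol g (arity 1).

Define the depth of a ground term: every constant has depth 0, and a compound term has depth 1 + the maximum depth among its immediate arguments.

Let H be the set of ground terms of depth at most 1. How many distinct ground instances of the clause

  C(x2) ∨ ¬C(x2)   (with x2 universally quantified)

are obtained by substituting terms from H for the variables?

Ground terms of depth ≤ 1:
  Let N_k count ground terms of depth at most k. Each non-constant term of depth ≤ k is some function symbol applied to depth-≤(k−1) arguments, giving N_k = 1 + N_{k-1}.
  N_0 = 1
  N_1 = 1 + 1 = 2
So there are 2 ground terms available for substitution.
The clause has 1 distinct variable (x2), which appears in the body. In the free term algebra distinct substitutions yield syntactically distinct ground instances.
Number of ground instances = 2.

2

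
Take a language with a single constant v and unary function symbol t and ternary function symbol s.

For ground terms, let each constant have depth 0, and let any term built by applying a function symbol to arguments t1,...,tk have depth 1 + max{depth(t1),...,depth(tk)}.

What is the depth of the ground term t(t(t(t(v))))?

4

depth(t(v)) = 1 + depth(v) = 1 + 0 = 1
depth(t(t(v))) = 1 + depth(t(v)) = 1 + 1 = 2
depth(t(t(t(v)))) = 1 + depth(t(t(v))) = 1 + 2 = 3
depth(t(t(t(t(v))))) = 1 + depth(t(t(t(v)))) = 1 + 3 = 4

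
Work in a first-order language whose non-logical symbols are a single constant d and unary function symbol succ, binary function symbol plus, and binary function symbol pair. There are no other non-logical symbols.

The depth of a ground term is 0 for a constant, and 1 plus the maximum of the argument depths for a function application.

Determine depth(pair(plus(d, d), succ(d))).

depth(plus(d, d)) = 1 + max(0, 0) = 1
depth(succ(d)) = 1 + depth(d) = 1 + 0 = 1
depth(pair(plus(d, d), succ(d))) = 1 + max(1, 1) = 2

2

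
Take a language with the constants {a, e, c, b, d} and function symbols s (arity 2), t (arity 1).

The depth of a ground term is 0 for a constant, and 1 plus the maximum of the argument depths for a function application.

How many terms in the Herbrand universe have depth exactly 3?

1600230

Let N_k = |{terms of depth ≤ k}|. Then N_0 = 5 and N_k = 5 + N_{k-1}^2 + N_{k-1} for k ≥ 1 (one summand per function symbol, arity giving the exponent).
N_0 = 5
N_1 = 5 + 5^2 + 5 = 35
N_2 = 5 + 35^2 + 35 = 1265
N_3 = 5 + 1265^2 + 1265 = 1601495
Terms of depth exactly 3: N_3 − N_2 = 1601495 − 1265 = 1600230.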